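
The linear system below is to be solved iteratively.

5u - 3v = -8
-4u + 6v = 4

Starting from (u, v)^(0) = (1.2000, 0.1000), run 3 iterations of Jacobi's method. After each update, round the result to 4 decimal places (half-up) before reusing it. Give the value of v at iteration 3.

Iteration 1:
  u = (-8 - (-3)·0.1000) / (5) = -1.5400
  v = (4 - (-4)·1.2000) / (6) = 1.4667
Iteration 2:
  u = (-8 - (-3)·1.4667) / (5) = -0.7200
  v = (4 - (-4)·-1.5400) / (6) = -0.3600
Iteration 3:
  u = (-8 - (-3)·-0.3600) / (5) = -1.8160
  v = (4 - (-4)·-0.7200) / (6) = 0.1867

0.1867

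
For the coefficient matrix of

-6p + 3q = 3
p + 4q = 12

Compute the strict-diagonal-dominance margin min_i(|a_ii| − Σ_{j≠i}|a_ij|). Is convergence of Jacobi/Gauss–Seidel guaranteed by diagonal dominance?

row 1: |-6| − (3) = 3
row 2: |4| − (1) = 3
minimum over rows = 3 → strictly diagonally dominant (convergence guaranteed)

3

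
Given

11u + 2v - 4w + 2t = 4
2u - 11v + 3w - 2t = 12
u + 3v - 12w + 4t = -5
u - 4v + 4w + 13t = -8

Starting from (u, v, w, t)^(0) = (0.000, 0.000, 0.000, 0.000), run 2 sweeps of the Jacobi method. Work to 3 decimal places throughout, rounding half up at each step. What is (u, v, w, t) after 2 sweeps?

(0.825, -0.799, -0.031, -1.107)

Iteration 1:
  u = (4 - (2)·0.000 - (-4)·0.000 - (2)·0.000) / (11) = 0.364
  v = (12 - (2)·0.000 - (3)·0.000 - (-2)·0.000) / (-11) = -1.091
  w = (-5 - (1)·0.000 - (3)·0.000 - (4)·0.000) / (-12) = 0.417
  t = (-8 - (1)·0.000 - (-4)·0.000 - (4)·0.000) / (13) = -0.615
Iteration 2:
  u = (4 - (2)·-1.091 - (-4)·0.417 - (2)·-0.615) / (11) = 0.825
  v = (12 - (2)·0.364 - (3)·0.417 - (-2)·-0.615) / (-11) = -0.799
  w = (-5 - (1)·0.364 - (3)·-1.091 - (4)·-0.615) / (-12) = -0.031
  t = (-8 - (1)·0.364 - (-4)·-1.091 - (4)·0.417) / (13) = -1.107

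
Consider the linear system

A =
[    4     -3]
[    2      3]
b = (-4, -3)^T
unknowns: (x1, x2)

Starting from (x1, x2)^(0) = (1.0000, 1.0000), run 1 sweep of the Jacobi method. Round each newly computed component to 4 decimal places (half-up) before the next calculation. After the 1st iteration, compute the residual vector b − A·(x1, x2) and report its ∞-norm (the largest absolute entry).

8.0001

Iteration 1:
  x1 = (-4 - (-3)·1.0000) / (4) = -0.2500
  x2 = (-3 - (2)·1.0000) / (3) = -1.6667
Residual b − A·x = (-8.0001, 2.5001); ∞-norm = 8.0001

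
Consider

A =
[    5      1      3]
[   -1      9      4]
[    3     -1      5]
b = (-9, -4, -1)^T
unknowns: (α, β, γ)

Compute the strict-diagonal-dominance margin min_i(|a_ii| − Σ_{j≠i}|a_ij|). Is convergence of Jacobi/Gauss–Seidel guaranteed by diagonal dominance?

1

row 1: |5| − (1+3) = 1
row 2: |9| − (1+4) = 4
row 3: |5| − (3+1) = 1
minimum over rows = 1 → strictly diagonally dominant (convergence guaranteed)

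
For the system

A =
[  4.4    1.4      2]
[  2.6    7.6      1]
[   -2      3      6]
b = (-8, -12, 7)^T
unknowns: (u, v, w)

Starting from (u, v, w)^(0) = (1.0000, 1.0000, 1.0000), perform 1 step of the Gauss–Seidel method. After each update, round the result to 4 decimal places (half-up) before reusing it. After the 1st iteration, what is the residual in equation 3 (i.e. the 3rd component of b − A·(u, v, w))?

Iteration 1:
  u = (-8 - (1.4)·1.0000 - (2)·1.0000) / (4.4) = -2.5909
  v = (-12 - (2.6)·-2.5909 - (1)·1.0000) / (7.6) = -0.8242
  w = (7 - (-2)·-2.5909 - (3)·-0.8242) / (6) = 0.7151
Residual b − A·x = (3.1236, 0.2852, 0.0002)

0.0002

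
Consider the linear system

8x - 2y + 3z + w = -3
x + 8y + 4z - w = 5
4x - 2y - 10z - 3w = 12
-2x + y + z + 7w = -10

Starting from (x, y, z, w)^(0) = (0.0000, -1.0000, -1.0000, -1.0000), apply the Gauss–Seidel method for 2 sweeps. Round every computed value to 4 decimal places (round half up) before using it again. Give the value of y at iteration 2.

Iteration 1:
  x = (-3 - (-2)·-1.0000 - (3)·-1.0000 - (1)·-1.0000) / (8) = -0.1250
  y = (5 - (1)·-0.1250 - (4)·-1.0000 - (-1)·-1.0000) / (8) = 1.0156
  z = (12 - (4)·-0.1250 - (-2)·1.0156 - (-3)·-1.0000) / (-10) = -1.1531
  w = (-10 - (-2)·-0.1250 - (1)·1.0156 - (1)·-1.1531) / (7) = -1.4446
Iteration 2:
  x = (-3 - (-2)·1.0156 - (3)·-1.1531 - (1)·-1.4446) / (8) = 0.4919
  y = (5 - (1)·0.4919 - (4)·-1.1531 - (-1)·-1.4446) / (8) = 0.9595
  z = (12 - (4)·0.4919 - (-2)·0.9595 - (-3)·-1.4446) / (-10) = -0.7618
  w = (-10 - (-2)·0.4919 - (1)·0.9595 - (1)·-0.7618) / (7) = -1.3163

0.9595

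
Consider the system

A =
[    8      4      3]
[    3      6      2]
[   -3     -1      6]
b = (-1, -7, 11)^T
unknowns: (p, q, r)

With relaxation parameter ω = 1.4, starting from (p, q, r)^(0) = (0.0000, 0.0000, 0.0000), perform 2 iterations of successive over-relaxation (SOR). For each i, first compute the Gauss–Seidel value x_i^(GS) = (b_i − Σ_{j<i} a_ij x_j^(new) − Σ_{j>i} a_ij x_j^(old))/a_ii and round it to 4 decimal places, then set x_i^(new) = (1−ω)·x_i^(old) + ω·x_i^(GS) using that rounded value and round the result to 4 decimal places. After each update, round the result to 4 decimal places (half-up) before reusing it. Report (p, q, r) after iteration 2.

(-0.1455, -1.9032, 1.1841)

Iteration 1:
  p: GS value = (-1 - (4)·0.0000 - (3)·0.0000) / (8) = -0.1250;  p ← (1−ω)·0.0000 + ω·-0.1250 = -0.1750
  q: GS value = (-7 - (3)·-0.1750 - (2)·0.0000) / (6) = -1.0792;  q ← (1−ω)·0.0000 + ω·-1.0792 = -1.5109
  r: GS value = (11 - (-3)·-0.1750 - (-1)·-1.5109) / (6) = 1.4940;  r ← (1−ω)·0.0000 + ω·1.4940 = 2.0916
Iteration 2:
  p: GS value = (-1 - (4)·-1.5109 - (3)·2.0916) / (8) = -0.1539;  p ← (1−ω)·-0.1750 + ω·-0.1539 = -0.1455
  q: GS value = (-7 - (3)·-0.1455 - (2)·2.0916) / (6) = -1.7911;  q ← (1−ω)·-1.5109 + ω·-1.7911 = -1.9032
  r: GS value = (11 - (-3)·-0.1455 - (-1)·-1.9032) / (6) = 1.4434;  r ← (1−ω)·2.0916 + ω·1.4434 = 1.1841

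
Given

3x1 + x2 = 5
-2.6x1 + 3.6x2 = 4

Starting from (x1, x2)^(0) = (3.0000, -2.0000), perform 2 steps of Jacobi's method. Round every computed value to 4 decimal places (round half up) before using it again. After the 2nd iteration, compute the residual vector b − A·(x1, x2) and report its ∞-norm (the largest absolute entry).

4.5740

Iteration 1:
  x1 = (5 - (1)·-2.0000) / (3) = 2.3333
  x2 = (4 - (-2.6)·3.0000) / (3.6) = 3.2778
Iteration 2:
  x1 = (5 - (1)·3.2778) / (3) = 0.5741
  x2 = (4 - (-2.6)·2.3333) / (3.6) = 2.7963
Residual b − A·x = (0.4814, -4.5740); ∞-norm = 4.5740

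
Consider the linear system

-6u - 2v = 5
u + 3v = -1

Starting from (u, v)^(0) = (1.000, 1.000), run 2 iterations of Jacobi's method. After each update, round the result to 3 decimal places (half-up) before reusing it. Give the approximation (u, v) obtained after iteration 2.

(-0.611, 0.056)

Iteration 1:
  u = (5 - (-2)·1.000) / (-6) = -1.167
  v = (-1 - (1)·1.000) / (3) = -0.667
Iteration 2:
  u = (5 - (-2)·-0.667) / (-6) = -0.611
  v = (-1 - (1)·-1.167) / (3) = 0.056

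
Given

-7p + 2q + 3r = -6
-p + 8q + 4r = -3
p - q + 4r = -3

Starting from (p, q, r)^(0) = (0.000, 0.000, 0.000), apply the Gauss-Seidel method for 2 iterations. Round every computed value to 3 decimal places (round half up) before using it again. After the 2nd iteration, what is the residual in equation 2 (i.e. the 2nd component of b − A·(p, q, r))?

Iteration 1:
  p = (-6 - (2)·0.000 - (3)·0.000) / (-7) = 0.857
  q = (-3 - (-1)·0.857 - (4)·0.000) / (8) = -0.268
  r = (-3 - (1)·0.857 - (-1)·-0.268) / (4) = -1.031
Iteration 2:
  p = (-6 - (2)·-0.268 - (3)·-1.031) / (-7) = 0.339
  q = (-3 - (-1)·0.339 - (4)·-1.031) / (8) = 0.183
  r = (-3 - (1)·0.339 - (-1)·0.183) / (4) = -0.789
Residual b − A·x = (-1.626, -0.969, 0.000)

-0.969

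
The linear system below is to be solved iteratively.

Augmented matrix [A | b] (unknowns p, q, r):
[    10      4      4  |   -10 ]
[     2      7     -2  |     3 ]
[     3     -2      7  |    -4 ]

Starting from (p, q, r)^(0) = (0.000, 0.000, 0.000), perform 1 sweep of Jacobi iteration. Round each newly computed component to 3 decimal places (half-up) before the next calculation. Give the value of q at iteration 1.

0.429

Iteration 1:
  p = (-10 - (4)·0.000 - (4)·0.000) / (10) = -1.000
  q = (3 - (2)·0.000 - (-2)·0.000) / (7) = 0.429
  r = (-4 - (3)·0.000 - (-2)·0.000) / (7) = -0.571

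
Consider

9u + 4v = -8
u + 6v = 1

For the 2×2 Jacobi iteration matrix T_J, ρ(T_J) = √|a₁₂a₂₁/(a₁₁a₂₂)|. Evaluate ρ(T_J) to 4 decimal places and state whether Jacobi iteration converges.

0.2722

a₁₂a₂₁/(a₁₁a₂₂) = (4)·(1) / ((9)·(6)) = 0.074074
ρ = √|0.074074| = √0.074074 = 0.2722
ρ < 1, so Jacobi converges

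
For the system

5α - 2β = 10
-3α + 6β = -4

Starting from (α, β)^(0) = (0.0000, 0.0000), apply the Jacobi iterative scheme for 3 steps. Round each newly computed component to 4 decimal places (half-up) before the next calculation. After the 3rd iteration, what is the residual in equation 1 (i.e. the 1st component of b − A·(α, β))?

-0.2665

Iteration 1:
  α = (10 - (-2)·0.0000) / (5) = 2.0000
  β = (-4 - (-3)·0.0000) / (6) = -0.6667
Iteration 2:
  α = (10 - (-2)·-0.6667) / (5) = 1.7333
  β = (-4 - (-3)·2.0000) / (6) = 0.3333
Iteration 3:
  α = (10 - (-2)·0.3333) / (5) = 2.1333
  β = (-4 - (-3)·1.7333) / (6) = 0.2000
Residual b − A·x = (-0.2665, 1.1999)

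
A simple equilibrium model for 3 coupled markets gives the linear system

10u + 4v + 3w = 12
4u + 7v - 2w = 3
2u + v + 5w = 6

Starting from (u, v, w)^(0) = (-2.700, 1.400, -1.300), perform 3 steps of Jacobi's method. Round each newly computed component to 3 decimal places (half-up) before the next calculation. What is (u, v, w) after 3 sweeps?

Iteration 1:
  u = (12 - (4)·1.400 - (3)·-1.300) / (10) = 1.030
  v = (3 - (4)·-2.700 - (-2)·-1.300) / (7) = 1.600
  w = (6 - (2)·-2.700 - (1)·1.400) / (5) = 2.000
Iteration 2:
  u = (12 - (4)·1.600 - (3)·2.000) / (10) = -0.040
  v = (3 - (4)·1.030 - (-2)·2.000) / (7) = 0.411
  w = (6 - (2)·1.030 - (1)·1.600) / (5) = 0.468
Iteration 3:
  u = (12 - (4)·0.411 - (3)·0.468) / (10) = 0.895
  v = (3 - (4)·-0.040 - (-2)·0.468) / (7) = 0.585
  w = (6 - (2)·-0.040 - (1)·0.411) / (5) = 1.134

(0.895, 0.585, 1.134)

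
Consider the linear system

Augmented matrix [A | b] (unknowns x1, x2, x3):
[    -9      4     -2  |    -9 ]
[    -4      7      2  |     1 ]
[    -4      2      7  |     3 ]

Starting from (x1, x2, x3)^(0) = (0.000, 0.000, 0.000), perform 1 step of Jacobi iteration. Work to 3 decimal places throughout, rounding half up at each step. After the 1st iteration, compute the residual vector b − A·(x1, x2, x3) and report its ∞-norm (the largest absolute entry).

3.711

Iteration 1:
  x1 = (-9 - (4)·0.000 - (-2)·0.000) / (-9) = 1.000
  x2 = (1 - (-4)·0.000 - (2)·0.000) / (7) = 0.143
  x3 = (3 - (-4)·0.000 - (2)·0.000) / (7) = 0.429
Residual b − A·x = (0.286, 3.141, 3.711); ∞-norm = 3.711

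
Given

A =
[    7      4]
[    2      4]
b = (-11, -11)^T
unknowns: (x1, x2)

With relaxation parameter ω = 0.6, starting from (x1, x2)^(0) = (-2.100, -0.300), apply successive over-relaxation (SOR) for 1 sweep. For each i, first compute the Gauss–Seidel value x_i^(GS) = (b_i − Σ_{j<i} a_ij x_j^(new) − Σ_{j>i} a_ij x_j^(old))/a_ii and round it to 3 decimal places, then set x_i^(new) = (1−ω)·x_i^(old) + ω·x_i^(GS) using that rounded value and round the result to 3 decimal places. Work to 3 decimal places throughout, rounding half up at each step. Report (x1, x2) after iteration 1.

(-1.680, -1.266)

Iteration 1:
  x1: GS value = (-11 - (4)·-0.300) / (7) = -1.400;  x1 ← (1−ω)·-2.100 + ω·-1.400 = -1.680
  x2: GS value = (-11 - (2)·-1.680) / (4) = -1.910;  x2 ← (1−ω)·-0.300 + ω·-1.910 = -1.266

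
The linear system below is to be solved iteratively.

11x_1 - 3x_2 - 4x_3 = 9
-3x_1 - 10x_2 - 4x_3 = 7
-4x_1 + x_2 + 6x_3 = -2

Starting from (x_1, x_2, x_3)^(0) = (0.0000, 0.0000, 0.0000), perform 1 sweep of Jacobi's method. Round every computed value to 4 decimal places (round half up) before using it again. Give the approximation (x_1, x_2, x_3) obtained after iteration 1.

Iteration 1:
  x_1 = (9 - (-3)·0.0000 - (-4)·0.0000) / (11) = 0.8182
  x_2 = (7 - (-3)·0.0000 - (-4)·0.0000) / (-10) = -0.7000
  x_3 = (-2 - (-4)·0.0000 - (1)·0.0000) / (6) = -0.3333

(0.8182, -0.7000, -0.3333)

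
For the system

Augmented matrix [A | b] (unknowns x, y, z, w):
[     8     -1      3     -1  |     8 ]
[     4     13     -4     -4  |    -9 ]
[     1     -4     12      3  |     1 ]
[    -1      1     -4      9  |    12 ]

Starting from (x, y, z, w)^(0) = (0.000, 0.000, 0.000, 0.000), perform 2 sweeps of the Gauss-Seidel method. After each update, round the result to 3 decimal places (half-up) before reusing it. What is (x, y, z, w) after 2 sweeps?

(1.176, -0.723, -0.608, 1.274)

Iteration 1:
  x = (8 - (-1)·0.000 - (3)·0.000 - (-1)·0.000) / (8) = 1.000
  y = (-9 - (4)·1.000 - (-4)·0.000 - (-4)·0.000) / (13) = -1.000
  z = (1 - (1)·1.000 - (-4)·-1.000 - (3)·0.000) / (12) = -0.333
  w = (12 - (-1)·1.000 - (1)·-1.000 - (-4)·-0.333) / (9) = 1.408
Iteration 2:
  x = (8 - (-1)·-1.000 - (3)·-0.333 - (-1)·1.408) / (8) = 1.176
  y = (-9 - (4)·1.176 - (-4)·-0.333 - (-4)·1.408) / (13) = -0.723
  z = (1 - (1)·1.176 - (-4)·-0.723 - (3)·1.408) / (12) = -0.608
  w = (12 - (-1)·1.176 - (1)·-0.723 - (-4)·-0.608) / (9) = 1.274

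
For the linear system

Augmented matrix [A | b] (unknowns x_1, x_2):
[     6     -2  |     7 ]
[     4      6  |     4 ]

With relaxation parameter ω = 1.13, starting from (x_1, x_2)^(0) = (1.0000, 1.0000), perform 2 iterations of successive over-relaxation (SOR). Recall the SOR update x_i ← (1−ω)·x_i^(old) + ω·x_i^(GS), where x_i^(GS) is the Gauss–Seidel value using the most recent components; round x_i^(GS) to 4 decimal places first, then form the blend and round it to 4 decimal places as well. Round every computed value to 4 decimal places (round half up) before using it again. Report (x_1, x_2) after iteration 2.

(0.9055, 0.1434)

Iteration 1:
  x_1: GS value = (7 - (-2)·1.0000) / (6) = 1.5000;  x_1 ← (1−ω)·1.0000 + ω·1.5000 = 1.5650
  x_2: GS value = (4 - (4)·1.5650) / (6) = -0.3767;  x_2 ← (1−ω)·1.0000 + ω·-0.3767 = -0.5557
Iteration 2:
  x_1: GS value = (7 - (-2)·-0.5557) / (6) = 0.9814;  x_1 ← (1−ω)·1.5650 + ω·0.9814 = 0.9055
  x_2: GS value = (4 - (4)·0.9055) / (6) = 0.0630;  x_2 ← (1−ω)·-0.5557 + ω·0.0630 = 0.1434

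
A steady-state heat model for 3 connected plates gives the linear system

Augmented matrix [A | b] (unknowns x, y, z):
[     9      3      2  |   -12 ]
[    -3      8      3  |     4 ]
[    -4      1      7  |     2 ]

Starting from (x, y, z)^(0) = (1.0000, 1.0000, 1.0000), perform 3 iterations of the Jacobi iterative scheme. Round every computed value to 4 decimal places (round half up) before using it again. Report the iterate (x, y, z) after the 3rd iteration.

Iteration 1:
  x = (-12 - (3)·1.0000 - (2)·1.0000) / (9) = -1.8889
  y = (4 - (-3)·1.0000 - (3)·1.0000) / (8) = 0.5000
  z = (2 - (-4)·1.0000 - (1)·1.0000) / (7) = 0.7143
Iteration 2:
  x = (-12 - (3)·0.5000 - (2)·0.7143) / (9) = -1.6587
  y = (4 - (-3)·-1.8889 - (3)·0.7143) / (8) = -0.4762
  z = (2 - (-4)·-1.8889 - (1)·0.5000) / (7) = -0.8651
Iteration 3:
  x = (-12 - (3)·-0.4762 - (2)·-0.8651) / (9) = -0.9824
  y = (4 - (-3)·-1.6587 - (3)·-0.8651) / (8) = 0.2024
  z = (2 - (-4)·-1.6587 - (1)·-0.4762) / (7) = -0.5941

(-0.9824, 0.2024, -0.5941)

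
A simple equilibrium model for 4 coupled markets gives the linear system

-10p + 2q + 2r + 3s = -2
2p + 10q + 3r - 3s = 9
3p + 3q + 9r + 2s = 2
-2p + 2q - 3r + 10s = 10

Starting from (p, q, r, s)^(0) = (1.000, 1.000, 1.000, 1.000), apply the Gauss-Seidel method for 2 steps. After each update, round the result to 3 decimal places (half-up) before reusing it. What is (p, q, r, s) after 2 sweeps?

(0.498, 1.225, -0.546, 0.691)

Iteration 1:
  p = (-2 - (2)·1.000 - (2)·1.000 - (3)·1.000) / (-10) = 0.900
  q = (9 - (2)·0.900 - (3)·1.000 - (-3)·1.000) / (10) = 0.720
  r = (2 - (3)·0.900 - (3)·0.720 - (2)·1.000) / (9) = -0.540
  s = (10 - (-2)·0.900 - (2)·0.720 - (-3)·-0.540) / (10) = 0.874
Iteration 2:
  p = (-2 - (2)·0.720 - (2)·-0.540 - (3)·0.874) / (-10) = 0.498
  q = (9 - (2)·0.498 - (3)·-0.540 - (-3)·0.874) / (10) = 1.225
  r = (2 - (3)·0.498 - (3)·1.225 - (2)·0.874) / (9) = -0.546
  s = (10 - (-2)·0.498 - (2)·1.225 - (-3)·-0.546) / (10) = 0.691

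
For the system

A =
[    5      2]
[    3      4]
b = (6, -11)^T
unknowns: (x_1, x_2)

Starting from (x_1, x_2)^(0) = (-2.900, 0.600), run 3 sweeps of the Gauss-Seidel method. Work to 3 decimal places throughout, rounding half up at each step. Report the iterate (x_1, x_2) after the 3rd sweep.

Iteration 1:
  x_1 = (6 - (2)·0.600) / (5) = 0.960
  x_2 = (-11 - (3)·0.960) / (4) = -3.470
Iteration 2:
  x_1 = (6 - (2)·-3.470) / (5) = 2.588
  x_2 = (-11 - (3)·2.588) / (4) = -4.691
Iteration 3:
  x_1 = (6 - (2)·-4.691) / (5) = 3.076
  x_2 = (-11 - (3)·3.076) / (4) = -5.057

(3.076, -5.057)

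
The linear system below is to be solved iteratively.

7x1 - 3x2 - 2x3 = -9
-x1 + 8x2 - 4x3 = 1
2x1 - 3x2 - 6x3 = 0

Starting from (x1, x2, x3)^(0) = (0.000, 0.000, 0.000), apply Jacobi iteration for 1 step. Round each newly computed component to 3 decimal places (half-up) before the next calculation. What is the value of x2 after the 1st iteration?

0.125

Iteration 1:
  x1 = (-9 - (-3)·0.000 - (-2)·0.000) / (7) = -1.286
  x2 = (1 - (-1)·0.000 - (-4)·0.000) / (8) = 0.125
  x3 = (0 - (2)·0.000 - (-3)·0.000) / (-6) = 0.000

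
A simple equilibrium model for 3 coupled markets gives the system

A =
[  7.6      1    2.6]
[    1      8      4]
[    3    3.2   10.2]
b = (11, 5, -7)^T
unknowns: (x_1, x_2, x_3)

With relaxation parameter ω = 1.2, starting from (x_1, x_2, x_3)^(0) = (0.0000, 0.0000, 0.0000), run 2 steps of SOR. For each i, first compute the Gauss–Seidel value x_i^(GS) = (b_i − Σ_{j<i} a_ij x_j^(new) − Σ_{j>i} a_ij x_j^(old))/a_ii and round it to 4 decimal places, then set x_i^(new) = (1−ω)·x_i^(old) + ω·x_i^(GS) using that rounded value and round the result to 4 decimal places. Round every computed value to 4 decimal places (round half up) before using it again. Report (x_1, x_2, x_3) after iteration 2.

Iteration 1:
  x_1: GS value = (11 - (1)·0.0000 - (2.6)·0.0000) / (7.6) = 1.4474;  x_1 ← (1−ω)·0.0000 + ω·1.4474 = 1.7369
  x_2: GS value = (5 - (1)·1.7369 - (4)·0.0000) / (8) = 0.4079;  x_2 ← (1−ω)·0.0000 + ω·0.4079 = 0.4895
  x_3: GS value = (-7 - (3)·1.7369 - (3.2)·0.4895) / (10.2) = -1.3507;  x_3 ← (1−ω)·0.0000 + ω·-1.3507 = -1.6208
Iteration 2:
  x_1: GS value = (11 - (1)·0.4895 - (2.6)·-1.6208) / (7.6) = 1.9374;  x_1 ← (1−ω)·1.7369 + ω·1.9374 = 1.9775
  x_2: GS value = (5 - (1)·1.9775 - (4)·-1.6208) / (8) = 1.1882;  x_2 ← (1−ω)·0.4895 + ω·1.1882 = 1.3279
  x_3: GS value = (-7 - (3)·1.9775 - (3.2)·1.3279) / (10.2) = -1.6845;  x_3 ← (1−ω)·-1.6208 + ω·-1.6845 = -1.6972

(1.9775, 1.3279, -1.6972)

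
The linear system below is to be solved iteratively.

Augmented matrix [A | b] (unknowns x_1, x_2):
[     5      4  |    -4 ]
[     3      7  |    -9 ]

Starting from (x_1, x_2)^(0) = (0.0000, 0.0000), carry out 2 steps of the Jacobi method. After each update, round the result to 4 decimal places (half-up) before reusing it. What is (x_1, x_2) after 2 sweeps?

(0.2286, -0.9429)

Iteration 1:
  x_1 = (-4 - (4)·0.0000) / (5) = -0.8000
  x_2 = (-9 - (3)·0.0000) / (7) = -1.2857
Iteration 2:
  x_1 = (-4 - (4)·-1.2857) / (5) = 0.2286
  x_2 = (-9 - (3)·-0.8000) / (7) = -0.9429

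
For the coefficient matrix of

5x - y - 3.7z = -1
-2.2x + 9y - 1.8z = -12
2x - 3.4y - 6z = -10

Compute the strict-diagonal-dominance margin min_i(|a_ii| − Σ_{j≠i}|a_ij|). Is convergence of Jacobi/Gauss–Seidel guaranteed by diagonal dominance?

row 1: |5| − (1+3.7) = 0.3
row 2: |9| − (2.2+1.8) = 5
row 3: |-6| − (2+3.4) = 0.6
minimum over rows = 0.3 → strictly diagonally dominant (convergence guaranteed)

0.3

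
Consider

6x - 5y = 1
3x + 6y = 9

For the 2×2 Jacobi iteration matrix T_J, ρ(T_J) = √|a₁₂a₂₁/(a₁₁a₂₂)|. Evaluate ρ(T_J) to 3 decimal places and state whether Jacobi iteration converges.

0.645

a₁₂a₂₁/(a₁₁a₂₂) = (-5)·(3) / ((6)·(6)) = -0.416667
ρ = √|-0.416667| = √0.416667 = 0.645
ρ < 1, so Jacobi converges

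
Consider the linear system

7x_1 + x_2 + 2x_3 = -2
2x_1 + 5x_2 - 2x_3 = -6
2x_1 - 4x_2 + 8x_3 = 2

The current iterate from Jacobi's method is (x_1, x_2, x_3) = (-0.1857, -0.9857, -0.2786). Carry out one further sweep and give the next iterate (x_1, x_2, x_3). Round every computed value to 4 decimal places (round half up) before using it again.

(-0.0653, -1.2372, -0.1964)

One sweep:
  x_1 = (-2 - (1)·-0.9857 - (2)·-0.2786) / (7) = -0.0653
  x_2 = (-6 - (2)·-0.1857 - (-2)·-0.2786) / (5) = -1.2372
  x_3 = (2 - (2)·-0.1857 - (-4)·-0.9857) / (8) = -0.1964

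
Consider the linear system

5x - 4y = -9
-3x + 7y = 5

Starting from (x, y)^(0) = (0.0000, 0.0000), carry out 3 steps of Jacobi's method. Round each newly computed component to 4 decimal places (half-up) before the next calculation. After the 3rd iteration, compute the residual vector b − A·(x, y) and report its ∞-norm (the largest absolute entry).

1.8510

Iteration 1:
  x = (-9 - (-4)·0.0000) / (5) = -1.8000
  y = (5 - (-3)·0.0000) / (7) = 0.7143
Iteration 2:
  x = (-9 - (-4)·0.7143) / (5) = -1.2286
  y = (5 - (-3)·-1.8000) / (7) = -0.0571
Iteration 3:
  x = (-9 - (-4)·-0.0571) / (5) = -1.8457
  y = (5 - (-3)·-1.2286) / (7) = 0.1877
Residual b − A·x = (0.9793, -1.8510); ∞-norm = 1.8510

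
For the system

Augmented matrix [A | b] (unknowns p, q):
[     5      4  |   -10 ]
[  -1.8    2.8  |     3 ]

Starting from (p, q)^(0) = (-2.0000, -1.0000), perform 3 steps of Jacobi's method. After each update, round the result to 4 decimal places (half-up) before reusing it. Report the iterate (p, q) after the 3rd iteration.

(-2.2400, -0.1041)

Iteration 1:
  p = (-10 - (4)·-1.0000) / (5) = -1.2000
  q = (3 - (-1.8)·-2.0000) / (2.8) = -0.2143
Iteration 2:
  p = (-10 - (4)·-0.2143) / (5) = -1.8286
  q = (3 - (-1.8)·-1.2000) / (2.8) = 0.3000
Iteration 3:
  p = (-10 - (4)·0.3000) / (5) = -2.2400
  q = (3 - (-1.8)·-1.8286) / (2.8) = -0.1041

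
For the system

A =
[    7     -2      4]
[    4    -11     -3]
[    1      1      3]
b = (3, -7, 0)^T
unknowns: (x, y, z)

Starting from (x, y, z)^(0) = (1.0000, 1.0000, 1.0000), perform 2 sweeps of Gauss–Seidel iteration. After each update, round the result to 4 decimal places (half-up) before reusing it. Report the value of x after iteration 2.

0.6537

Iteration 1:
  x = (3 - (-2)·1.0000 - (4)·1.0000) / (7) = 0.1429
  y = (-7 - (4)·0.1429 - (-3)·1.0000) / (-11) = 0.4156
  z = (0 - (1)·0.1429 - (1)·0.4156) / (3) = -0.1862
Iteration 2:
  x = (3 - (-2)·0.4156 - (4)·-0.1862) / (7) = 0.6537
  y = (-7 - (4)·0.6537 - (-3)·-0.1862) / (-11) = 0.9249
  z = (0 - (1)·0.6537 - (1)·0.9249) / (3) = -0.5262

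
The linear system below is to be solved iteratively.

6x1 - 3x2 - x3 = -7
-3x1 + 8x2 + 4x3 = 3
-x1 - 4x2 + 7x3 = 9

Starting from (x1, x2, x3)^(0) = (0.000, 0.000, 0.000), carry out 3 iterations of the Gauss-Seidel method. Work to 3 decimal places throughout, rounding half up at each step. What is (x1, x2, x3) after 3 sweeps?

(-1.303, -0.527, 0.798)

Iteration 1:
  x1 = (-7 - (-3)·0.000 - (-1)·0.000) / (6) = -1.167
  x2 = (3 - (-3)·-1.167 - (4)·0.000) / (8) = -0.063
  x3 = (9 - (-1)·-1.167 - (-4)·-0.063) / (7) = 1.083
Iteration 2:
  x1 = (-7 - (-3)·-0.063 - (-1)·1.083) / (6) = -1.018
  x2 = (3 - (-3)·-1.018 - (4)·1.083) / (8) = -0.548
  x3 = (9 - (-1)·-1.018 - (-4)·-0.548) / (7) = 0.827
Iteration 3:
  x1 = (-7 - (-3)·-0.548 - (-1)·0.827) / (6) = -1.303
  x2 = (3 - (-3)·-1.303 - (4)·0.827) / (8) = -0.527
  x3 = (9 - (-1)·-1.303 - (-4)·-0.527) / (7) = 0.798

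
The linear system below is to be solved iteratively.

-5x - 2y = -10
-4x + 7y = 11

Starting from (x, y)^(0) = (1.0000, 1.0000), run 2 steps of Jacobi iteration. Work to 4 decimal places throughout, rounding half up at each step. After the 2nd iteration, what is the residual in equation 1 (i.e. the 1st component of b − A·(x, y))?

Iteration 1:
  x = (-10 - (-2)·1.0000) / (-5) = 1.6000
  y = (11 - (-4)·1.0000) / (7) = 2.1429
Iteration 2:
  x = (-10 - (-2)·2.1429) / (-5) = 1.1428
  y = (11 - (-4)·1.6000) / (7) = 2.4857
Residual b − A·x = (0.6854, -1.8287)

0.6854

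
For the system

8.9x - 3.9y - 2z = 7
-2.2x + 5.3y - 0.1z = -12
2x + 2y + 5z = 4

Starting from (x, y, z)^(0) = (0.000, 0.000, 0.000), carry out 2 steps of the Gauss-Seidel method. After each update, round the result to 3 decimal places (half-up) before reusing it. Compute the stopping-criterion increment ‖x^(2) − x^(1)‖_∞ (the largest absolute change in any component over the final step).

Iteration 1:
  x = (7 - (-3.9)·0.000 - (-2)·0.000) / (8.9) = 0.787
  y = (-12 - (-2.2)·0.787 - (-0.1)·0.000) / (5.3) = -1.937
  z = (4 - (2)·0.787 - (2)·-1.937) / (5) = 1.260
Iteration 2:
  x = (7 - (-3.9)·-1.937 - (-2)·1.260) / (8.9) = 0.221
  y = (-12 - (-2.2)·0.221 - (-0.1)·1.260) / (5.3) = -2.149
  z = (4 - (2)·0.221 - (2)·-2.149) / (5) = 1.571
Change: (-0.566, -0.212, 0.311) → max |·| = 0.566

0.566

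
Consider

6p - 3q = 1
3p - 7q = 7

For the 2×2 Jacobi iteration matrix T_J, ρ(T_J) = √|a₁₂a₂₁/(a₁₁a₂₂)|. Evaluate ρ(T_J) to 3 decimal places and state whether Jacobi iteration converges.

0.463

a₁₂a₂₁/(a₁₁a₂₂) = (-3)·(3) / ((6)·(-7)) = 0.214286
ρ = √|0.214286| = √0.214286 = 0.463
ρ < 1, so Jacobi converges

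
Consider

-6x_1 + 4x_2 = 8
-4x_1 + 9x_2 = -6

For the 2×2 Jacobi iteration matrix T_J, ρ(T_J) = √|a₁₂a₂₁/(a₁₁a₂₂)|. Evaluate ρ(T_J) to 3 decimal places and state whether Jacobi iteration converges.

0.544

a₁₂a₂₁/(a₁₁a₂₂) = (4)·(-4) / ((-6)·(9)) = 0.296296
ρ = √|0.296296| = √0.296296 = 0.544
ρ < 1, so Jacobi converges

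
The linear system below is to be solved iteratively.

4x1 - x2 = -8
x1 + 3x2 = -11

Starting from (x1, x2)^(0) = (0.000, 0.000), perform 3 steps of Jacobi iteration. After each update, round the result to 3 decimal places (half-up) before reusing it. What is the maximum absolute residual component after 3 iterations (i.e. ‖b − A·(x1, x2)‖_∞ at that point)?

0.306

Iteration 1:
  x1 = (-8 - (-1)·0.000) / (4) = -2.000
  x2 = (-11 - (1)·0.000) / (3) = -3.667
Iteration 2:
  x1 = (-8 - (-1)·-3.667) / (4) = -2.917
  x2 = (-11 - (1)·-2.000) / (3) = -3.000
Iteration 3:
  x1 = (-8 - (-1)·-3.000) / (4) = -2.750
  x2 = (-11 - (1)·-2.917) / (3) = -2.694
Residual b − A·x = (0.306, -0.168); ∞-norm = 0.306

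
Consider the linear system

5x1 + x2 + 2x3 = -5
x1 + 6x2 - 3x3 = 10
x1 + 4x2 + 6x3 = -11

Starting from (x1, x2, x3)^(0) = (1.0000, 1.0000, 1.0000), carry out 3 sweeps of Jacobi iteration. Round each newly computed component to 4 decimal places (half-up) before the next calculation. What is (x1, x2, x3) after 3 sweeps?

(0.0400, 0.2722, -2.1778)

Iteration 1:
  x1 = (-5 - (1)·1.0000 - (2)·1.0000) / (5) = -1.6000
  x2 = (10 - (1)·1.0000 - (-3)·1.0000) / (6) = 2.0000
  x3 = (-11 - (1)·1.0000 - (4)·1.0000) / (6) = -2.6667
Iteration 2:
  x1 = (-5 - (1)·2.0000 - (2)·-2.6667) / (5) = -0.3333
  x2 = (10 - (1)·-1.6000 - (-3)·-2.6667) / (6) = 0.6000
  x3 = (-11 - (1)·-1.6000 - (4)·2.0000) / (6) = -2.9000
Iteration 3:
  x1 = (-5 - (1)·0.6000 - (2)·-2.9000) / (5) = 0.0400
  x2 = (10 - (1)·-0.3333 - (-3)·-2.9000) / (6) = 0.2722
  x3 = (-11 - (1)·-0.3333 - (4)·0.6000) / (6) = -2.1778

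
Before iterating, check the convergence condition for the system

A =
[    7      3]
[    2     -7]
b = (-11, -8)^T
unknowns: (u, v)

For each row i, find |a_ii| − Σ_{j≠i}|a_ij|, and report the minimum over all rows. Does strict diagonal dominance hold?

4

row 1: |7| − (3) = 4
row 2: |-7| − (2) = 5
minimum over rows = 4 → strictly diagonally dominant (convergence guaranteed)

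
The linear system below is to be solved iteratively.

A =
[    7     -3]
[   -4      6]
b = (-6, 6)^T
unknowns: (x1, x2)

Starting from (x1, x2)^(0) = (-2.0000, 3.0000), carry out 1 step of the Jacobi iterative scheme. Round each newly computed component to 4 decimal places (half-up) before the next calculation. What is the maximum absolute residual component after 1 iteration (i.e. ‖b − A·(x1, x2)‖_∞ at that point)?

Iteration 1:
  x1 = (-6 - (-3)·3.0000) / (7) = 0.4286
  x2 = (6 - (-4)·-2.0000) / (6) = -0.3333
Residual b − A·x = (-10.0001, 9.7142); ∞-norm = 10.0001

10.0001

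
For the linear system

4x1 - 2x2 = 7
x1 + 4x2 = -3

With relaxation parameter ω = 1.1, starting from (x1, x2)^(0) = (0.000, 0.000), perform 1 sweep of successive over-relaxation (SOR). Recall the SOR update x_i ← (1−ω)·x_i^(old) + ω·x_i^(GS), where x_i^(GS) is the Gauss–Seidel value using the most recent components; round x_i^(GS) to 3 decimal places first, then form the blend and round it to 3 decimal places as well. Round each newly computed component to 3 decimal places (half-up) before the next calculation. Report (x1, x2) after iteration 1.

Iteration 1:
  x1: GS value = (7 - (-2)·0.000) / (4) = 1.750;  x1 ← (1−ω)·0.000 + ω·1.750 = 1.925
  x2: GS value = (-3 - (1)·1.925) / (4) = -1.231;  x2 ← (1−ω)·0.000 + ω·-1.231 = -1.354

(1.925, -1.354)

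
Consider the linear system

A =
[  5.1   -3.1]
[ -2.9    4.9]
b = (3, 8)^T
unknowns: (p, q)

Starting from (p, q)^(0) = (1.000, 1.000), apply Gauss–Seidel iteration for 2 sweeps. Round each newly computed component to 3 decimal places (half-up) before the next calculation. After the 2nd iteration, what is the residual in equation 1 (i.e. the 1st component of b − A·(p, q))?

Iteration 1:
  p = (3 - (-3.1)·1.000) / (5.1) = 1.196
  q = (8 - (-2.9)·1.196) / (4.9) = 2.340
Iteration 2:
  p = (3 - (-3.1)·2.340) / (5.1) = 2.011
  q = (8 - (-2.9)·2.011) / (4.9) = 2.823
Residual b − A·x = (1.495, -0.001)

1.495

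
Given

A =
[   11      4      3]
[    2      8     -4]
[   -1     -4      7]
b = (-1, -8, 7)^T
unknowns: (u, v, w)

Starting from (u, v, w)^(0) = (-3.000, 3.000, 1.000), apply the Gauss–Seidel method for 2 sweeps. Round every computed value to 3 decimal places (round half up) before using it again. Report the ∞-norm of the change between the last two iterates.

Iteration 1:
  u = (-1 - (4)·3.000 - (3)·1.000) / (11) = -1.455
  v = (-8 - (2)·-1.455 - (-4)·1.000) / (8) = -0.136
  w = (7 - (-1)·-1.455 - (-4)·-0.136) / (7) = 0.714
Iteration 2:
  u = (-1 - (4)·-0.136 - (3)·0.714) / (11) = -0.236
  v = (-8 - (2)·-0.236 - (-4)·0.714) / (8) = -0.584
  w = (7 - (-1)·-0.236 - (-4)·-0.584) / (7) = 0.633
Change: (1.219, -0.448, -0.081) → max |·| = 1.219

1.219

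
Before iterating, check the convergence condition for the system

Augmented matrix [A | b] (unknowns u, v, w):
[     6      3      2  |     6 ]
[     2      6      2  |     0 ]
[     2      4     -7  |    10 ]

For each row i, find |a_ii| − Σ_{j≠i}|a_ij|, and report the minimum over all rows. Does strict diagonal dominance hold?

1

row 1: |6| − (3+2) = 1
row 2: |6| − (2+2) = 2
row 3: |-7| − (2+4) = 1
minimum over rows = 1 → strictly diagonally dominant (convergence guaranteed)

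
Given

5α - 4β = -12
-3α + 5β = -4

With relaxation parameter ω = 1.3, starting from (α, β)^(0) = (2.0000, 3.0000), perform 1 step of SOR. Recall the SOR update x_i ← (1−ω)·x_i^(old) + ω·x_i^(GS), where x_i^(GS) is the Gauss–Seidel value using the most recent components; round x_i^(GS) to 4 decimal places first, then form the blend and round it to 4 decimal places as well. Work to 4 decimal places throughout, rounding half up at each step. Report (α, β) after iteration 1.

Iteration 1:
  α: GS value = (-12 - (-4)·3.0000) / (5) = 0.0000;  α ← (1−ω)·2.0000 + ω·0.0000 = -0.6000
  β: GS value = (-4 - (-3)·-0.6000) / (5) = -1.1600;  β ← (1−ω)·3.0000 + ω·-1.1600 = -2.4080

(-0.6000, -2.4080)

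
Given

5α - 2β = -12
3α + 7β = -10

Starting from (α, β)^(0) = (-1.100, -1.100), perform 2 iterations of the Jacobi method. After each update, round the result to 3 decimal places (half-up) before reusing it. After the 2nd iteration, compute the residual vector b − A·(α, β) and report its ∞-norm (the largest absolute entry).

1.493

Iteration 1:
  α = (-12 - (-2)·-1.100) / (5) = -2.840
  β = (-10 - (3)·-1.100) / (7) = -0.957
Iteration 2:
  α = (-12 - (-2)·-0.957) / (5) = -2.783
  β = (-10 - (3)·-2.840) / (7) = -0.211
Residual b − A·x = (1.493, -0.174); ∞-norm = 1.493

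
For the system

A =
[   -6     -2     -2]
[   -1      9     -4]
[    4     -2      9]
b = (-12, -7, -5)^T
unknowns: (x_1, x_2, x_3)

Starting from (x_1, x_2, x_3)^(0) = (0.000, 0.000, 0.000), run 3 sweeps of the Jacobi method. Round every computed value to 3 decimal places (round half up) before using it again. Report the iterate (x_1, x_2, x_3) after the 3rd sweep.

Iteration 1:
  x_1 = (-12 - (-2)·0.000 - (-2)·0.000) / (-6) = 2.000
  x_2 = (-7 - (-1)·0.000 - (-4)·0.000) / (9) = -0.778
  x_3 = (-5 - (4)·0.000 - (-2)·0.000) / (9) = -0.556
Iteration 2:
  x_1 = (-12 - (-2)·-0.778 - (-2)·-0.556) / (-6) = 2.445
  x_2 = (-7 - (-1)·2.000 - (-4)·-0.556) / (9) = -0.803
  x_3 = (-5 - (4)·2.000 - (-2)·-0.778) / (9) = -1.617
Iteration 3:
  x_1 = (-12 - (-2)·-0.803 - (-2)·-1.617) / (-6) = 2.807
  x_2 = (-7 - (-1)·2.445 - (-4)·-1.617) / (9) = -1.225
  x_3 = (-5 - (4)·2.445 - (-2)·-0.803) / (9) = -1.821

(2.807, -1.225, -1.821)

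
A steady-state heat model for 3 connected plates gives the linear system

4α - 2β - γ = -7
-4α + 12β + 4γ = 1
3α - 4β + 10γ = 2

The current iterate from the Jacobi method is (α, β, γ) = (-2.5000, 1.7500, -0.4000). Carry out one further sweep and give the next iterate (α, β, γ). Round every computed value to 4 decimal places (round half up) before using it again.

One sweep:
  α = (-7 - (-2)·1.7500 - (-1)·-0.4000) / (4) = -0.9750
  β = (1 - (-4)·-2.5000 - (4)·-0.4000) / (12) = -0.6167
  γ = (2 - (3)·-2.5000 - (-4)·1.7500) / (10) = 1.6500

(-0.9750, -0.6167, 1.6500)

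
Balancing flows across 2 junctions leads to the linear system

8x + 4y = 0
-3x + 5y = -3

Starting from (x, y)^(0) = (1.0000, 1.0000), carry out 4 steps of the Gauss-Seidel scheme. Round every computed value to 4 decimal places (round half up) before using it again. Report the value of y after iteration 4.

-0.4497

Iteration 1:
  x = (0 - (4)·1.0000) / (8) = -0.5000
  y = (-3 - (-3)·-0.5000) / (5) = -0.9000
Iteration 2:
  x = (0 - (4)·-0.9000) / (8) = 0.4500
  y = (-3 - (-3)·0.4500) / (5) = -0.3300
Iteration 3:
  x = (0 - (4)·-0.3300) / (8) = 0.1650
  y = (-3 - (-3)·0.1650) / (5) = -0.5010
Iteration 4:
  x = (0 - (4)·-0.5010) / (8) = 0.2505
  y = (-3 - (-3)·0.2505) / (5) = -0.4497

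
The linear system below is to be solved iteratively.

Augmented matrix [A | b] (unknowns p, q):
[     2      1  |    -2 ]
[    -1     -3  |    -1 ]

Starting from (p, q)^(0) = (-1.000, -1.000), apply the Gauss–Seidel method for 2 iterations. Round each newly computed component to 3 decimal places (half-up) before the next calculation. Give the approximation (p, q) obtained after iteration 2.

Iteration 1:
  p = (-2 - (1)·-1.000) / (2) = -0.500
  q = (-1 - (-1)·-0.500) / (-3) = 0.500
Iteration 2:
  p = (-2 - (1)·0.500) / (2) = -1.250
  q = (-1 - (-1)·-1.250) / (-3) = 0.750

(-1.250, 0.750)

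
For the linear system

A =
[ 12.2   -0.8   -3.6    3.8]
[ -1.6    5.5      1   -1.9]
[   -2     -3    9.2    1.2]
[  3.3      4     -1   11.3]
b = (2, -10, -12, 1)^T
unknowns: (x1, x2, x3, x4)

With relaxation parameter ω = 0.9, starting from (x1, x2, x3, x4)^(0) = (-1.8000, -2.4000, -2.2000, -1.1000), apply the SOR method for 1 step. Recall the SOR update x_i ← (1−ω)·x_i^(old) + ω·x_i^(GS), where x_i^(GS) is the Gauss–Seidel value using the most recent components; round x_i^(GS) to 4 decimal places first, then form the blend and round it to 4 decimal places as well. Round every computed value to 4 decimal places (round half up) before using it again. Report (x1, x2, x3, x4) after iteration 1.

(-0.4500, -1.9762, -1.9328, 0.5636)

Iteration 1:
  x1: GS value = (2 - (-0.8)·-2.4000 - (-3.6)·-2.2000 - (3.8)·-1.1000) / (12.2) = -0.3000;  x1 ← (1−ω)·-1.8000 + ω·-0.3000 = -0.4500
  x2: GS value = (-10 - (-1.6)·-0.4500 - (1)·-2.2000 - (-1.9)·-1.1000) / (5.5) = -1.9291;  x2 ← (1−ω)·-2.4000 + ω·-1.9291 = -1.9762
  x3: GS value = (-12 - (-2)·-0.4500 - (-3)·-1.9762 - (1.2)·-1.1000) / (9.2) = -1.9031;  x3 ← (1−ω)·-2.2000 + ω·-1.9031 = -1.9328
  x4: GS value = (1 - (3.3)·-0.4500 - (4)·-1.9762 - (-1)·-1.9328) / (11.3) = 0.7484;  x4 ← (1−ω)·-1.1000 + ω·0.7484 = 0.5636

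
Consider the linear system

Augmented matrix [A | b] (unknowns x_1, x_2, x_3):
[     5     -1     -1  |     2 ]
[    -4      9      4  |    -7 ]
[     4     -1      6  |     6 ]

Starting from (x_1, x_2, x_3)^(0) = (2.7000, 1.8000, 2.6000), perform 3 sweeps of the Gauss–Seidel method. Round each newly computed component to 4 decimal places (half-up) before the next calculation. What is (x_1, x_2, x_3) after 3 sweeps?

(0.4236, -0.9498, 0.5593)

Iteration 1:
  x_1 = (2 - (-1)·1.8000 - (-1)·2.6000) / (5) = 1.2800
  x_2 = (-7 - (-4)·1.2800 - (4)·2.6000) / (9) = -1.3644
  x_3 = (6 - (4)·1.2800 - (-1)·-1.3644) / (6) = -0.0807
Iteration 2:
  x_1 = (2 - (-1)·-1.3644 - (-1)·-0.0807) / (5) = 0.1110
  x_2 = (-7 - (-4)·0.1110 - (4)·-0.0807) / (9) = -0.6926
  x_3 = (6 - (4)·0.1110 - (-1)·-0.6926) / (6) = 0.8106
Iteration 3:
  x_1 = (2 - (-1)·-0.6926 - (-1)·0.8106) / (5) = 0.4236
  x_2 = (-7 - (-4)·0.4236 - (4)·0.8106) / (9) = -0.9498
  x_3 = (6 - (4)·0.4236 - (-1)·-0.9498) / (6) = 0.5593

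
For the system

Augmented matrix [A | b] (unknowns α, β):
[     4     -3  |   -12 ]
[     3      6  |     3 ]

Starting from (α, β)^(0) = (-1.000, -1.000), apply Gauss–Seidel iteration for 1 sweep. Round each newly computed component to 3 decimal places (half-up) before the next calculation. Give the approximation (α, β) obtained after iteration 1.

Iteration 1:
  α = (-12 - (-3)·-1.000) / (4) = -3.750
  β = (3 - (3)·-3.750) / (6) = 2.375

(-3.750, 2.375)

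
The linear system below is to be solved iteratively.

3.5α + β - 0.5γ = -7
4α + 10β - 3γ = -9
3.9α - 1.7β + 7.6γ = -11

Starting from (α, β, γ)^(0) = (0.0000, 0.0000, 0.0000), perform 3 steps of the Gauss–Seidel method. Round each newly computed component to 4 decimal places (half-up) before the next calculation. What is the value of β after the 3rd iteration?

Iteration 1:
  α = (-7 - (1)·0.0000 - (-0.5)·0.0000) / (3.5) = -2.0000
  β = (-9 - (4)·-2.0000 - (-3)·0.0000) / (10) = -0.1000
  γ = (-11 - (3.9)·-2.0000 - (-1.7)·-0.1000) / (7.6) = -0.4434
Iteration 2:
  α = (-7 - (1)·-0.1000 - (-0.5)·-0.4434) / (3.5) = -2.0348
  β = (-9 - (4)·-2.0348 - (-3)·-0.4434) / (10) = -0.2191
  γ = (-11 - (3.9)·-2.0348 - (-1.7)·-0.2191) / (7.6) = -0.4522
Iteration 3:
  α = (-7 - (1)·-0.2191 - (-0.5)·-0.4522) / (3.5) = -2.0020
  β = (-9 - (4)·-2.0020 - (-3)·-0.4522) / (10) = -0.2349
  γ = (-11 - (3.9)·-2.0020 - (-1.7)·-0.2349) / (7.6) = -0.4726

-0.2349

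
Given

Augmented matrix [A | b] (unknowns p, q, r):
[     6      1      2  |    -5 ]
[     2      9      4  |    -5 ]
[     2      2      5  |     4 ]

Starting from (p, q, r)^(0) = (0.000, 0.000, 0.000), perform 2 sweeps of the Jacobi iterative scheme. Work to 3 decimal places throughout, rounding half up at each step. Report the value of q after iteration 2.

Iteration 1:
  p = (-5 - (1)·0.000 - (2)·0.000) / (6) = -0.833
  q = (-5 - (2)·0.000 - (4)·0.000) / (9) = -0.556
  r = (4 - (2)·0.000 - (2)·0.000) / (5) = 0.800
Iteration 2:
  p = (-5 - (1)·-0.556 - (2)·0.800) / (6) = -1.007
  q = (-5 - (2)·-0.833 - (4)·0.800) / (9) = -0.726
  r = (4 - (2)·-0.833 - (2)·-0.556) / (5) = 1.356

-0.726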